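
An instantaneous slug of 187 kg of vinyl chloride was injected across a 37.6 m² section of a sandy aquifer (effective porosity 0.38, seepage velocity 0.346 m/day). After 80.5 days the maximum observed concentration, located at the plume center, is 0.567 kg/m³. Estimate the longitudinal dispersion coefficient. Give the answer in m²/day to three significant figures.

0.527 m²/day

At the plume center C_max = M/(n_e·A·√(4πDt)), so D = M²/(4πt·(n_e·A·C_max)²).
n_e·A·C_max = 0.38 × 37.6 × 0.567 = 8.101 kg/m.
D = 187²/(4π × 80.5 × 8.101²) = 0.527 m²/day.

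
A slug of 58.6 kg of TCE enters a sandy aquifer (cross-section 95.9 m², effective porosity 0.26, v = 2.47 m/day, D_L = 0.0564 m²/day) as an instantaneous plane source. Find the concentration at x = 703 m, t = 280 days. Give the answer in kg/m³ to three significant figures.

0.0213 kg/m³

For an instantaneous plane source, C(x,t) = M/(n_e·A·√(4πDt)) · exp(−(x−vt)²/(4Dt)), with n_e·A the pore (flow) area.
Plume center vt = 2.47 × 280 = 691.6 m, so the well at 703 m is 11.4 m downgradient of the peak.
√(4πDt) = 14.09 m, giving peak height M/(n_e·A·√(4πDt)) = 58.6/(0.26 × 95.9 × 14.09) = 0.1668 kg/m³.
(x−vt)²/(4Dt) = (11.4)²/(4 × 0.0564 × 280) = 2.057; exp(−2.057) = 0.1278.
C = 0.1668 × 0.1278 = 0.0213 kg/m³.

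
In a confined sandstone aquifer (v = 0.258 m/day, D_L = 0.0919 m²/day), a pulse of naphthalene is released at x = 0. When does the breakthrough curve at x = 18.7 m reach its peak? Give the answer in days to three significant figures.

71.1 days

For the 1D instantaneous-source solution, setting ∂C/∂t = 0 at fixed x gives v²t² + 2Dt − x² = 0, so t = (√(D² + v²x²) − D)/v².
√(D² + v²x²) = √(0.0919² + 0.258² × 18.7²) = 4.825; v² = 0.066564.
t = (4.825 − 0.0919)/0.066564 = 71.1 days (vs. the pure-advection estimate x/v = 72.5 d).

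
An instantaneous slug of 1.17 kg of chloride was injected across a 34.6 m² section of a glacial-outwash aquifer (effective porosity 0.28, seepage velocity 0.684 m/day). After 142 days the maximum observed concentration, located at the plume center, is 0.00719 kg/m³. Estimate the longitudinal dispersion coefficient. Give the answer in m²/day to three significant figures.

At the plume center C_max = M/(n_e·A·√(4πDt)), so D = M²/(4πt·(n_e·A·C_max)²).
n_e·A·C_max = 0.28 × 34.6 × 0.00719 = 0.06966 kg/m.
D = 1.17²/(4π × 142 × 0.06966²) = 0.158 m²/day.

0.158 m²/day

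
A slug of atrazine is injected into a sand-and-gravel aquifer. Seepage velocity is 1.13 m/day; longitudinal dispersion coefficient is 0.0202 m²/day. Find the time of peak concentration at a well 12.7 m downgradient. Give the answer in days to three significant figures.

For the 1D instantaneous-source solution, setting ∂C/∂t = 0 at fixed x gives v²t² + 2Dt − x² = 0, so t = (√(D² + v²x²) − D)/v².
√(D² + v²x²) = √(0.0202² + 1.13² × 12.7²) = 14.35; v² = 1.2769.
t = (14.35 − 0.0202)/1.2769 = 11.2 days (vs. the pure-advection estimate x/v = 11.2 d).

11.2 days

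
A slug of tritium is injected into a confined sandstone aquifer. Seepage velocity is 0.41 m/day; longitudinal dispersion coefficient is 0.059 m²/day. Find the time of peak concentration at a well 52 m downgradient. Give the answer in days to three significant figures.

For the 1D instantaneous-source solution, setting ∂C/∂t = 0 at fixed x gives v²t² + 2Dt − x² = 0, so t = (√(D² + v²x²) − D)/v².
√(D² + v²x²) = √(0.059² + 0.41² × 52²) = 21.32; v² = 0.1681.
t = (21.32 − 0.059)/0.1681 = 126 days (vs. the pure-advection estimate x/v = 127 d).

126 days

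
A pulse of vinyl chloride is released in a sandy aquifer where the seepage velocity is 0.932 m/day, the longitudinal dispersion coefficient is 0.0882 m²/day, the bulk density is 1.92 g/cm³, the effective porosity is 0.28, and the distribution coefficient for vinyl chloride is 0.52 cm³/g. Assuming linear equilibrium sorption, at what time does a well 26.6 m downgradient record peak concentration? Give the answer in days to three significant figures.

Retardation factor R = 1 + ρ_b·K_d/n = 1 + 1.92 × 0.52/0.28 = 4.566.
Sorption retards both mechanisms: v_R = v/R = 0.2041 m/day, D_R = D/R = 0.01932 m²/day.
Peak time from v_R²t² + 2D_R t − x² = 0: t = (√(D_R² + v_R²x²) − D_R)/v_R².
√(D_R² + v_R²x²) = √(0.01932² + 0.2041² × 26.6²) = 5.429; v_R² = 0.04166.
t = (5.429 − 0.01932)/0.04166 = 130 days.

130 days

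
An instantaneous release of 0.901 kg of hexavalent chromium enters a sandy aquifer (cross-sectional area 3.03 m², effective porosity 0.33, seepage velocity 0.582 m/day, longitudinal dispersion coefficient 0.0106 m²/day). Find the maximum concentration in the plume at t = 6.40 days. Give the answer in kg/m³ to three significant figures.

0.976 kg/m³

The peak of an instantaneous 1D plume sits at x = vt; there the Gaussian factor is 1 and C_max = M/(n_e·A·√(4πDt)), where n_e·A is the pore area the mass is dissolved in.
√(4πDt) = √(4π × 0.0106 × 6.40) = 0.9233 m, so C_max = 0.901/(0.33 × 3.03 × 0.9233) = 0.976 kg/m³.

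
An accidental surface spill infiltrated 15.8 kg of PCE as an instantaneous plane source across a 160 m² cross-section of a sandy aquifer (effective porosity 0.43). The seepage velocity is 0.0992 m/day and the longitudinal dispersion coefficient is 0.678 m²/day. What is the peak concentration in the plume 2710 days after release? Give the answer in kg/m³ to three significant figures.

0.00151 kg/m³

The peak of an instantaneous 1D plume sits at x = vt; there the Gaussian factor is 1 and C_max = M/(n_e·A·√(4πDt)), where n_e·A is the pore area the mass is dissolved in.
√(4πDt) = √(4π × 0.678 × 2710) = 152.0 m, so C_max = 15.8/(0.43 × 160 × 152.0) = 0.00151 kg/m³.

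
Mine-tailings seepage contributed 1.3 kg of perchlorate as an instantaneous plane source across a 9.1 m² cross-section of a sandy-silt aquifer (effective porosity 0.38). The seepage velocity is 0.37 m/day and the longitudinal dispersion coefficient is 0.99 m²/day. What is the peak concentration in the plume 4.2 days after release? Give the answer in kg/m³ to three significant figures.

0.0520 kg/m³

The peak of an instantaneous 1D plume sits at x = vt; there the Gaussian factor is 1 and C_max = M/(n_e·A·√(4πDt)), where n_e·A is the pore area the mass is dissolved in.
√(4πDt) = √(4π × 0.99 × 4.2) = 7.228 m, so C_max = 1.3/(0.38 × 9.1 × 7.228) = 0.0520 kg/m³.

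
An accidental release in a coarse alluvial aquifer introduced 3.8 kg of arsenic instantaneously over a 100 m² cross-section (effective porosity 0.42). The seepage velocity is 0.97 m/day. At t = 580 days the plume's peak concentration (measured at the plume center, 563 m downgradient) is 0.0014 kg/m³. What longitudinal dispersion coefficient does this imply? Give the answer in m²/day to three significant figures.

0.573 m²/day

At the plume center C_max = M/(n_e·A·√(4πDt)), so D = M²/(4πt·(n_e·A·C_max)²).
n_e·A·C_max = 0.42 × 100 × 0.0014 = 0.05880 kg/m.
D = 3.8²/(4π × 580 × 0.05880²) = 0.573 m²/day.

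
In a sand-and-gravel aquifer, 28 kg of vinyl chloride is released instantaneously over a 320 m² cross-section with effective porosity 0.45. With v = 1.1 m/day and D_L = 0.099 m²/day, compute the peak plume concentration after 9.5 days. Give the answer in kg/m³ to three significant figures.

0.0566 kg/m³

The peak of an instantaneous 1D plume sits at x = vt; there the Gaussian factor is 1 and C_max = M/(n_e·A·√(4πDt)), where n_e·A is the pore area the mass is dissolved in.
√(4πDt) = √(4π × 0.099 × 9.5) = 3.438 m, so C_max = 28/(0.45 × 320 × 3.438) = 0.0566 kg/m³.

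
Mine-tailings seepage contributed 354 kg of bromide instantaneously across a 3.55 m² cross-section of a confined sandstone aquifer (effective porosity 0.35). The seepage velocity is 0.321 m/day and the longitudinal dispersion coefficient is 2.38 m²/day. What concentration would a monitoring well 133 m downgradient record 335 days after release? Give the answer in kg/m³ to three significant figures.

2.32 kg/m³

For an instantaneous plane source, C(x,t) = M/(n_e·A·√(4πDt)) · exp(−(x−vt)²/(4Dt)), with n_e·A the pore (flow) area.
Plume center vt = 0.321 × 335 = 107.535 m, so the well at 133 m is 25.465 m downgradient of the peak.
√(4πDt) = 100.1 m, giving peak height M/(n_e·A·√(4πDt)) = 354/(0.35 × 3.55 × 100.1) = 2.846 kg/m³.
(x−vt)²/(4Dt) = (25.465)²/(4 × 2.38 × 335) = 0.2033; exp(−0.2033) = 0.8160.
C = 2.846 × 0.8160 = 2.32 kg/m³.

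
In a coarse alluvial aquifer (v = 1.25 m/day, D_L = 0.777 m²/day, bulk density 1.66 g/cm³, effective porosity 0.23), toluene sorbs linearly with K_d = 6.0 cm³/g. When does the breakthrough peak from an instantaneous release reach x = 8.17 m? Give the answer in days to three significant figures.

268 days

Retardation factor R = 1 + ρ_b·K_d/n = 1 + 1.66 × 6.0/0.23 = 44.30.
Sorption retards both mechanisms: v_R = v/R = 0.02822 m/day, D_R = D/R = 0.01754 m²/day.
Peak time from v_R²t² + 2D_R t − x² = 0: t = (√(D_R² + v_R²x²) − D_R)/v_R².
√(D_R² + v_R²x²) = √(0.01754² + 0.02822² × 8.17²) = 0.2312; v_R² = 0.0007964.
t = (0.2312 − 0.01754)/0.0007964 = 268 days.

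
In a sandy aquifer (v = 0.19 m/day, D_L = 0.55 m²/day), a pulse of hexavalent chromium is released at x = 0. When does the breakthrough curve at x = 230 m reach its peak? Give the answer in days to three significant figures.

1200 days

For the 1D instantaneous-source solution, setting ∂C/∂t = 0 at fixed x gives v²t² + 2Dt − x² = 0, so t = (√(D² + v²x²) − D)/v².
√(D² + v²x²) = √(0.55² + 0.19² × 230²) = 43.70; v² = 0.0361.
t = (43.70 − 0.55)/0.0361 = 1200 days (vs. the pure-advection estimate x/v = 1210 d).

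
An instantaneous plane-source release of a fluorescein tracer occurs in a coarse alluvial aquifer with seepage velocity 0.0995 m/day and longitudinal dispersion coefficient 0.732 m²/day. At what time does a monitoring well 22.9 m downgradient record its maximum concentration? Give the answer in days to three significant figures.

168 days

For the 1D instantaneous-source solution, setting ∂C/∂t = 0 at fixed x gives v²t² + 2Dt − x² = 0, so t = (√(D² + v²x²) − D)/v².
√(D² + v²x²) = √(0.732² + 0.0995² × 22.9²) = 2.393; v² = 0.00990025.
t = (2.393 − 0.732)/0.00990025 = 168 days (vs. the pure-advection estimate x/v = 230 d).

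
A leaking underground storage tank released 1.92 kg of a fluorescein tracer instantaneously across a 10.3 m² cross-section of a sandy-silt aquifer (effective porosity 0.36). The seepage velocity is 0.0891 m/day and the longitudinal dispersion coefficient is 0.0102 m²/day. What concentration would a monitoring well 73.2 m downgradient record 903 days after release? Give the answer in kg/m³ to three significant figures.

0.0115 kg/m³

For an instantaneous plane source, C(x,t) = M/(n_e·A·√(4πDt)) · exp(−(x−vt)²/(4Dt)), with n_e·A the pore (flow) area.
Plume center vt = 0.0891 × 903 = 80.4573 m, so the well at 73.2 m is 7.2573 m upgradient of the peak.
√(4πDt) = 10.76 m, giving peak height M/(n_e·A·√(4πDt)) = 1.92/(0.36 × 10.3 × 10.76) = 0.04812 kg/m³.
(x−vt)²/(4Dt) = (-7.2573)²/(4 × 0.0102 × 903) = 1.430; exp(−1.430) = 0.2393.
C = 0.04812 × 0.2393 = 0.0115 kg/m³.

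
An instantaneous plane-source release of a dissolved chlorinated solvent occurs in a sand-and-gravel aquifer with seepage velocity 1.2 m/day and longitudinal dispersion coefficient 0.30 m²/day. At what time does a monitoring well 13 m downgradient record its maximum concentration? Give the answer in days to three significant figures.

10.6 days

For the 1D instantaneous-source solution, setting ∂C/∂t = 0 at fixed x gives v²t² + 2Dt − x² = 0, so t = (√(D² + v²x²) − D)/v².
√(D² + v²x²) = √(0.30² + 1.2² × 13²) = 15.60; v² = 1.44.
t = (15.60 − 0.30)/1.44 = 10.6 days (vs. the pure-advection estimate x/v = 10.8 d).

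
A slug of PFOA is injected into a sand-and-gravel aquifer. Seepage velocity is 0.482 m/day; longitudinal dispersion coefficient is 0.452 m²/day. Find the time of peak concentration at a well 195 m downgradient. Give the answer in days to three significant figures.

403 days

For the 1D instantaneous-source solution, setting ∂C/∂t = 0 at fixed x gives v²t² + 2Dt − x² = 0, so t = (√(D² + v²x²) − D)/v².
√(D² + v²x²) = √(0.452² + 0.482² × 195²) = 93.99; v² = 0.232324.
t = (93.99 − 0.452)/0.232324 = 403 days (vs. the pure-advection estimate x/v = 405 d).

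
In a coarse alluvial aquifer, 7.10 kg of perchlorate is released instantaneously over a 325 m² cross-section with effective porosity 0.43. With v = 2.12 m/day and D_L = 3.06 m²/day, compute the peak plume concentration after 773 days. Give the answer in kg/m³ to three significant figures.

The peak of an instantaneous 1D plume sits at x = vt; there the Gaussian factor is 1 and C_max = M/(n_e·A·√(4πDt)), where n_e·A is the pore area the mass is dissolved in.
√(4πDt) = √(4π × 3.06 × 773) = 172.4 m, so C_max = 7.10/(0.43 × 325 × 172.4) = 0.000295 kg/m³.

0.000295 kg/m³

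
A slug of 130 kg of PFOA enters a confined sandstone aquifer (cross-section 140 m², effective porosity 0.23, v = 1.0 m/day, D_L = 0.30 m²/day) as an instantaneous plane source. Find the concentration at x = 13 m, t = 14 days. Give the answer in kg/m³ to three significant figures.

For an instantaneous plane source, C(x,t) = M/(n_e·A·√(4πDt)) · exp(−(x−vt)²/(4Dt)), with n_e·A the pore (flow) area.
Plume center vt = 1.0 × 14 = 14 m, so the well at 13 m is 1 m upgradient of the peak.
√(4πDt) = 7.265 m, giving peak height M/(n_e·A·√(4πDt)) = 130/(0.23 × 140 × 7.265) = 0.5557 kg/m³.
(x−vt)²/(4Dt) = (-1)²/(4 × 0.30 × 14) = 0.05952; exp(−0.05952) = 0.9422.
C = 0.5557 × 0.9422 = 0.524 kg/m³.

0.524 kg/m³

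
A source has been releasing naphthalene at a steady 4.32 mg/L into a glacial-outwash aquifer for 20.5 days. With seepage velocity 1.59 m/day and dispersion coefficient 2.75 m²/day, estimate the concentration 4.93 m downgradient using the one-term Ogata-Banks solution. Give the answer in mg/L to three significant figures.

For a continuous step input, C/C₀ ≈ ½·erfc((x−vt)/(2√(Dt))).
vt = 1.59 × 20.5 = 32.595 m and 2√(Dt) = 2√(2.75 × 20.5) = 15.02 m.
Argument (x−vt)/(2√(Dt)) = (4.93 − 32.595)/15.02 = -1.842; ½·erfc(-1.842) = 0.9954.
C = 4.32 × 0.9954 = 4.30 mg/L.

4.30 mg/L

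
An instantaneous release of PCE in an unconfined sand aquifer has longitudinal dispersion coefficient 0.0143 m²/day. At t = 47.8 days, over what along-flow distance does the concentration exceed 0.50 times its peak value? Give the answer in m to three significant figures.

2.75 m

The plume is Gaussian with σ = √(2Dt) = √(2 × 0.0143 × 47.8) = 1.169 m.
C/C_peak = exp(−Δx²/(2σ²)) = 0.50 ⇒ Δx = σ·√(−2 ln 0.50) = 1.169 × 1.177 = 1.376 m.
Width = 2Δx = 2.75 m.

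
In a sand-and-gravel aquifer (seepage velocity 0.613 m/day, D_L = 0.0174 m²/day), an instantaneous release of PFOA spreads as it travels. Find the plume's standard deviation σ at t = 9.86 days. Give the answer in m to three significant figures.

0.586 m

Dispersive spreading gives a Gaussian with σ² = 2Dt; advection only shifts the center.
σ = √(2 × 0.0174 × 9.86) = 0.586 m.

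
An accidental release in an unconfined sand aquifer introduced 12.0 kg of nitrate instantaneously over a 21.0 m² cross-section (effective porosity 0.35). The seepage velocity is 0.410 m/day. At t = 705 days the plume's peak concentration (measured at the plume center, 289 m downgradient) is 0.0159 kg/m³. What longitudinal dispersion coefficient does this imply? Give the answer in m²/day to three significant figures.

1.19 m²/day

At the plume center C_max = M/(n_e·A·√(4πDt)), so D = M²/(4πt·(n_e·A·C_max)²).
n_e·A·C_max = 0.35 × 21.0 × 0.0159 = 0.1169 kg/m.
D = 12.0²/(4π × 705 × 0.1169²) = 1.19 m²/day.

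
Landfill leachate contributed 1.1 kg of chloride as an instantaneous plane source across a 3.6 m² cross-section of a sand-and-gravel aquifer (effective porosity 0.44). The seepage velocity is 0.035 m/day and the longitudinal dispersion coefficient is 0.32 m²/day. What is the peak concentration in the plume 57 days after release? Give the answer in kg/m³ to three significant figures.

The peak of an instantaneous 1D plume sits at x = vt; there the Gaussian factor is 1 and C_max = M/(n_e·A·√(4πDt)), where n_e·A is the pore area the mass is dissolved in.
√(4πDt) = √(4π × 0.32 × 57) = 15.14 m, so C_max = 1.1/(0.44 × 3.6 × 15.14) = 0.0459 kg/m³.

0.0459 kg/m³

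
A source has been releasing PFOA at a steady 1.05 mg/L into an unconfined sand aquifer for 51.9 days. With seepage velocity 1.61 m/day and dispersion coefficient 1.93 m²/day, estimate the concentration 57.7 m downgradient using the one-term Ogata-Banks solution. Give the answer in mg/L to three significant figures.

For a continuous step input, C/C₀ ≈ ½·erfc((x−vt)/(2√(Dt))).
vt = 1.61 × 51.9 = 83.559 m and 2√(Dt) = 2√(1.93 × 51.9) = 20.02 m.
Argument (x−vt)/(2√(Dt)) = (57.7 − 83.559)/20.02 = -1.292; ½·erfc(-1.292) = 0.9662.
C = 1.05 × 0.9662 = 1.01 mg/L.

1.01 mg/L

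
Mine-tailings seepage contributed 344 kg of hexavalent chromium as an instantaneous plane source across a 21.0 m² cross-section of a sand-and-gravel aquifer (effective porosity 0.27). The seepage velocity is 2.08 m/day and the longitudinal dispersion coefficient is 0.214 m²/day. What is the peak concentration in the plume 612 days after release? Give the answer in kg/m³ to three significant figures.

The peak of an instantaneous 1D plume sits at x = vt; there the Gaussian factor is 1 and C_max = M/(n_e·A·√(4πDt)), where n_e·A is the pore area the mass is dissolved in.
√(4πDt) = √(4π × 0.214 × 612) = 40.57 m, so C_max = 344/(0.27 × 21.0 × 40.57) = 1.50 kg/m³.

1.50 kg/m³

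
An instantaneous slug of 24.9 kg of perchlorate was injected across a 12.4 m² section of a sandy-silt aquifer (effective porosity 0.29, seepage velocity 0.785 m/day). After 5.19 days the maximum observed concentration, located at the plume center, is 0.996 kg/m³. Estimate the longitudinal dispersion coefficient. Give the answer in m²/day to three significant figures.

At the plume center C_max = M/(n_e·A·√(4πDt)), so D = M²/(4πt·(n_e·A·C_max)²).
n_e·A·C_max = 0.29 × 12.4 × 0.996 = 3.582 kg/m.
D = 24.9²/(4π × 5.19 × 3.582²) = 0.741 m²/day.

0.741 m²/day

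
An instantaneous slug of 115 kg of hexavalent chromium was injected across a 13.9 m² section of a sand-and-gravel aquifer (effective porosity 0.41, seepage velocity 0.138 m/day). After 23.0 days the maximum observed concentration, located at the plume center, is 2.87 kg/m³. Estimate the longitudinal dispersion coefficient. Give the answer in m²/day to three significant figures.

0.171 m²/day

At the plume center C_max = M/(n_e·A·√(4πDt)), so D = M²/(4πt·(n_e·A·C_max)²).
n_e·A·C_max = 0.41 × 13.9 × 2.87 = 16.36 kg/m.
D = 115²/(4π × 23.0 × 16.36²) = 0.171 m²/day.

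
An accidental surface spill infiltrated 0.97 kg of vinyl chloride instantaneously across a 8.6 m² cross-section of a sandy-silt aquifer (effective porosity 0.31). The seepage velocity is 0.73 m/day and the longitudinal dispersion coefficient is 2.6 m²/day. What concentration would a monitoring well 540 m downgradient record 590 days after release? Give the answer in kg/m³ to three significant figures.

0.000374 kg/m³

For an instantaneous plane source, C(x,t) = M/(n_e·A·√(4πDt)) · exp(−(x−vt)²/(4Dt)), with n_e·A the pore (flow) area.
Plume center vt = 0.73 × 590 = 430.7 m, so the well at 540 m is 109.3 m downgradient of the peak.
√(4πDt) = 138.8 m, giving peak height M/(n_e·A·√(4πDt)) = 0.97/(0.31 × 8.6 × 138.8) = 0.002621 kg/m³.
(x−vt)²/(4Dt) = (109.3)²/(4 × 2.6 × 590) = 1.947; exp(−1.947) = 0.1427.
C = 0.002621 × 0.1427 = 0.000374 kg/m³.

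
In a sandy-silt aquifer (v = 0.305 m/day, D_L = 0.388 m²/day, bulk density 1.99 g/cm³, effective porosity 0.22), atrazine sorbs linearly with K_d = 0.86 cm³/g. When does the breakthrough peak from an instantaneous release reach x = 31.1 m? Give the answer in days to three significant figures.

859 days

Retardation factor R = 1 + ρ_b·K_d/n = 1 + 1.99 × 0.86/0.22 = 8.779.
Sorption retards both mechanisms: v_R = v/R = 0.03474 m/day, D_R = D/R = 0.04420 m²/day.
Peak time from v_R²t² + 2D_R t − x² = 0: t = (√(D_R² + v_R²x²) − D_R)/v_R².
√(D_R² + v_R²x²) = √(0.04420² + 0.03474² × 31.1²) = 1.081; v_R² = 0.001207.
t = (1.081 − 0.04420)/0.001207 = 859 days.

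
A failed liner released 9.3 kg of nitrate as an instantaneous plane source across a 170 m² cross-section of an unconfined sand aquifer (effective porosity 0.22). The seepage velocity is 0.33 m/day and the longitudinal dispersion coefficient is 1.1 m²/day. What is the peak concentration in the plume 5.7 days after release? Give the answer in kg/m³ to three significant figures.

The peak of an instantaneous 1D plume sits at x = vt; there the Gaussian factor is 1 and C_max = M/(n_e·A·√(4πDt)), where n_e·A is the pore area the mass is dissolved in.
√(4πDt) = √(4π × 1.1 × 5.7) = 8.876 m, so C_max = 9.3/(0.22 × 170 × 8.876) = 0.0280 kg/m³.

0.0280 kg/m³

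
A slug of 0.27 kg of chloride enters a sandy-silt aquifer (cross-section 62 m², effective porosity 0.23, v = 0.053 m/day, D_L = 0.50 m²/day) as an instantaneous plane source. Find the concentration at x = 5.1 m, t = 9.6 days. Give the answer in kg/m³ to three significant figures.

For an instantaneous plane source, C(x,t) = M/(n_e·A·√(4πDt)) · exp(−(x−vt)²/(4Dt)), with n_e·A the pore (flow) area.
Plume center vt = 0.053 × 9.6 = 0.5088 m, so the well at 5.1 m is 4.5912 m downgradient of the peak.
√(4πDt) = 7.767 m, giving peak height M/(n_e·A·√(4πDt)) = 0.27/(0.23 × 62 × 7.767) = 0.002438 kg/m³.
(x−vt)²/(4Dt) = (4.5912)²/(4 × 0.50 × 9.6) = 1.098; exp(−1.098) = 0.3335.
C = 0.002438 × 0.3335 = 0.000813 kg/m³.

0.000813 kg/m³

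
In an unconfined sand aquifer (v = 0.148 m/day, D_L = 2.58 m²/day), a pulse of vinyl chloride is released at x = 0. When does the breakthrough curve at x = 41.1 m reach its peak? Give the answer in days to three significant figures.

For the 1D instantaneous-source solution, setting ∂C/∂t = 0 at fixed x gives v²t² + 2Dt − x² = 0, so t = (√(D² + v²x²) − D)/v².
√(D² + v²x²) = √(2.58² + 0.148² × 41.1²) = 6.607; v² = 0.021904.
t = (6.607 − 2.58)/0.021904 = 184 days (vs. the pure-advection estimate x/v = 278 d).

184 days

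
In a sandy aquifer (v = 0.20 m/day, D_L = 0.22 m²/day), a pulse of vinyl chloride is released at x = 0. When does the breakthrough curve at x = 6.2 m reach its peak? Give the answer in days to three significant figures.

26.0 days

For the 1D instantaneous-source solution, setting ∂C/∂t = 0 at fixed x gives v²t² + 2Dt − x² = 0, so t = (√(D² + v²x²) − D)/v².
√(D² + v²x²) = √(0.22² + 0.20² × 6.2²) = 1.259; v² = 0.04.
t = (1.259 − 0.22)/0.04 = 26.0 days (vs. the pure-advection estimate x/v = 31.0 d).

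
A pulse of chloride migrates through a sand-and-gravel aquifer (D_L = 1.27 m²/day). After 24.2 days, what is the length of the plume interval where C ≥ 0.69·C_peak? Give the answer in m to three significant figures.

13.5 m

The plume is Gaussian with σ = √(2Dt) = √(2 × 1.27 × 24.2) = 7.840 m.
C/C_peak = exp(−Δx²/(2σ²)) = 0.69 ⇒ Δx = σ·√(−2 ln 0.69) = 7.840 × 0.8615 = 6.754 m.
Width = 2Δx = 13.5 m.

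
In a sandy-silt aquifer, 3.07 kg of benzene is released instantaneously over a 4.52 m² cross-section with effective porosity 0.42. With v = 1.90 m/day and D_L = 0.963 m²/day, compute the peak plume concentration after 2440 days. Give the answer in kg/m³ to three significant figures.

0.00941 kg/m³

The peak of an instantaneous 1D plume sits at x = vt; there the Gaussian factor is 1 and C_max = M/(n_e·A·√(4πDt)), where n_e·A is the pore area the mass is dissolved in.
√(4πDt) = √(4π × 0.963 × 2440) = 171.8 m, so C_max = 3.07/(0.42 × 4.52 × 171.8) = 0.00941 kg/m³.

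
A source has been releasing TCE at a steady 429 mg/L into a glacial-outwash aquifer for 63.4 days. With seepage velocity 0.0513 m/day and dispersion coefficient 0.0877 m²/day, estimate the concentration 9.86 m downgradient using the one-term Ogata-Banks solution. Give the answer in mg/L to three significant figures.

For a continuous step input, C/C₀ ≈ ½·erfc((x−vt)/(2√(Dt))).
vt = 0.0513 × 63.4 = 3.25242 m and 2√(Dt) = 2√(0.0877 × 63.4) = 4.716 m.
Argument (x−vt)/(2√(Dt)) = (9.86 − 3.25242)/4.716 = 1.401; ½·erfc(1.401) = 0.02378.
C = 429 × 0.02378 = 10.2 mg/L.

10.2 mg/L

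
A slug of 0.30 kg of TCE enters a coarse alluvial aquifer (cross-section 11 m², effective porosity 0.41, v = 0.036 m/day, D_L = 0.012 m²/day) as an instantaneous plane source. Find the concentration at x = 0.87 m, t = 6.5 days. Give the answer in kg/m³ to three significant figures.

For an instantaneous plane source, C(x,t) = M/(n_e·A·√(4πDt)) · exp(−(x−vt)²/(4Dt)), with n_e·A the pore (flow) area.
Plume center vt = 0.036 × 6.5 = 0.234 m, so the well at 0.87 m is 0.636 m downgradient of the peak.
√(4πDt) = 0.9900 m, giving peak height M/(n_e·A·√(4πDt)) = 0.30/(0.41 × 11 × 0.9900) = 0.06719 kg/m³.
(x−vt)²/(4Dt) = (0.636)²/(4 × 0.012 × 6.5) = 1.296; exp(−1.296) = 0.2736.
C = 0.06719 × 0.2736 = 0.0184 kg/m³.

0.0184 kg/m³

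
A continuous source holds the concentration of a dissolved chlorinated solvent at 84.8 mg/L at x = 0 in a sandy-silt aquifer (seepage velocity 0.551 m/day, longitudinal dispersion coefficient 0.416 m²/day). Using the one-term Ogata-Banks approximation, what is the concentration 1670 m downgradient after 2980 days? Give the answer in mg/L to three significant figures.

For a continuous step input, C/C₀ ≈ ½·erfc((x−vt)/(2√(Dt))).
vt = 0.551 × 2980 = 1641.98 m and 2√(Dt) = 2√(0.416 × 2980) = 70.42 m.
Argument (x−vt)/(2√(Dt)) = (1670 − 1641.98)/70.42 = 0.3979; ½·erfc(0.3979) = 0.2868.
C = 84.8 × 0.2868 = 24.3 mg/L.

24.3 mg/L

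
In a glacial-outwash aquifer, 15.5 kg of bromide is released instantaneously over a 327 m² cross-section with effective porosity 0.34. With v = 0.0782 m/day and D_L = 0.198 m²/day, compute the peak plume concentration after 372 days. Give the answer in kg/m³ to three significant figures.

The peak of an instantaneous 1D plume sits at x = vt; there the Gaussian factor is 1 and C_max = M/(n_e·A·√(4πDt)), where n_e·A is the pore area the mass is dissolved in.
√(4πDt) = √(4π × 0.198 × 372) = 30.42 m, so C_max = 15.5/(0.34 × 327 × 30.42) = 0.00458 kg/m³.

0.00458 kg/m³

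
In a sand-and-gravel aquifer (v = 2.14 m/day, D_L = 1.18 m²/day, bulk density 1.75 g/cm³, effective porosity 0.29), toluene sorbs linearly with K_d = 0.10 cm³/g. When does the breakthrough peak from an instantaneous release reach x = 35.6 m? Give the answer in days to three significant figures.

Retardation factor R = 1 + ρ_b·K_d/n = 1 + 1.75 × 0.10/0.29 = 1.603.
Sorption retards both mechanisms: v_R = v/R = 1.335 m/day, D_R = D/R = 0.7361 m²/day.
Peak time from v_R²t² + 2D_R t − x² = 0: t = (√(D_R² + v_R²x²) − D_R)/v_R².
√(D_R² + v_R²x²) = √(0.7361² + 1.335² × 35.6²) = 47.53; v_R² = 1.782.
t = (47.53 − 0.7361)/1.782 = 26.3 days.

26.3 days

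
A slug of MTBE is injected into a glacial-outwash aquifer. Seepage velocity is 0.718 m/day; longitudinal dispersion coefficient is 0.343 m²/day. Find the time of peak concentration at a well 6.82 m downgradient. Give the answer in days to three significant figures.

8.86 days

For the 1D instantaneous-source solution, setting ∂C/∂t = 0 at fixed x gives v²t² + 2Dt − x² = 0, so t = (√(D² + v²x²) − D)/v².
√(D² + v²x²) = √(0.343² + 0.718² × 6.82²) = 4.909; v² = 0.515524.
t = (4.909 − 0.343)/0.515524 = 8.86 days (vs. the pure-advection estimate x/v = 9.50 d).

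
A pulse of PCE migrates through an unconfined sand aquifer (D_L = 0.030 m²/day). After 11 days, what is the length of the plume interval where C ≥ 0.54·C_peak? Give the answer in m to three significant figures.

1.80 m

The plume is Gaussian with σ = √(2Dt) = √(2 × 0.030 × 11) = 0.8124 m.
C/C_peak = exp(−Δx²/(2σ²)) = 0.54 ⇒ Δx = σ·√(−2 ln 0.54) = 0.8124 × 1.110 = 0.9018 m.
Width = 2Δx = 1.80 m.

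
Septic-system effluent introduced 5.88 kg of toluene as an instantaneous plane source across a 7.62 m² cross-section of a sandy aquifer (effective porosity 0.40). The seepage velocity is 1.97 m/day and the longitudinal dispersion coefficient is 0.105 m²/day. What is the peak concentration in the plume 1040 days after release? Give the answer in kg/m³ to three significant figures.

0.0521 kg/m³

The peak of an instantaneous 1D plume sits at x = vt; there the Gaussian factor is 1 and C_max = M/(n_e·A·√(4πDt)), where n_e·A is the pore area the mass is dissolved in.
√(4πDt) = √(4π × 0.105 × 1040) = 37.04 m, so C_max = 5.88/(0.40 × 7.62 × 37.04) = 0.0521 kg/m³.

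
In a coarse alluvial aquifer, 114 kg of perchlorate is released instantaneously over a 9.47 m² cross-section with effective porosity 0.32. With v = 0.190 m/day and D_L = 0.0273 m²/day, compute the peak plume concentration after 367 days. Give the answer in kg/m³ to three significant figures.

The peak of an instantaneous 1D plume sits at x = vt; there the Gaussian factor is 1 and C_max = M/(n_e·A·√(4πDt)), where n_e·A is the pore area the mass is dissolved in.
√(4πDt) = √(4π × 0.0273 × 367) = 11.22 m, so C_max = 114/(0.32 × 9.47 × 11.22) = 3.35 kg/m³.

3.35 kg/m³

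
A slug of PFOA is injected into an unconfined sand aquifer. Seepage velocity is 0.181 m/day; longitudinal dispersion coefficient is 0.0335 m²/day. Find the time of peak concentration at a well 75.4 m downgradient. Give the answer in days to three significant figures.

416 days

For the 1D instantaneous-source solution, setting ∂C/∂t = 0 at fixed x gives v²t² + 2Dt − x² = 0, so t = (√(D² + v²x²) − D)/v².
√(D² + v²x²) = √(0.0335² + 0.181² × 75.4²) = 13.65; v² = 0.032761.
t = (13.65 − 0.0335)/0.032761 = 416 days (vs. the pure-advection estimate x/v = 417 d).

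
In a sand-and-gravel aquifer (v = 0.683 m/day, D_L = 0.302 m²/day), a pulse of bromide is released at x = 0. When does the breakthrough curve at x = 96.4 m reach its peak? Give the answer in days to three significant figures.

For the 1D instantaneous-source solution, setting ∂C/∂t = 0 at fixed x gives v²t² + 2Dt − x² = 0, so t = (√(D² + v²x²) − D)/v².
√(D² + v²x²) = √(0.302² + 0.683² × 96.4²) = 65.84; v² = 0.466489.
t = (65.84 − 0.302)/0.466489 = 140 days (vs. the pure-advection estimate x/v = 141 d).

140 days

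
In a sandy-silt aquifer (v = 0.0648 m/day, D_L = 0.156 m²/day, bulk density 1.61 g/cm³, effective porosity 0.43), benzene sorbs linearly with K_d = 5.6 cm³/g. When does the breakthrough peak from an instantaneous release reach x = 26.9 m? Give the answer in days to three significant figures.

Retardation factor R = 1 + ρ_b·K_d/n = 1 + 1.61 × 5.6/0.43 = 21.97.
Sorption retards both mechanisms: v_R = v/R = 0.002949 m/day, D_R = D/R = 0.007101 m²/day.
Peak time from v_R²t² + 2D_R t − x² = 0: t = (√(D_R² + v_R²x²) − D_R)/v_R².
√(D_R² + v_R²x²) = √(0.007101² + 0.002949² × 26.9²) = 0.07965; v_R² = 8.697e-06.
t = (0.07965 − 0.007101)/8.697e-06 = 8340 days.

8340 days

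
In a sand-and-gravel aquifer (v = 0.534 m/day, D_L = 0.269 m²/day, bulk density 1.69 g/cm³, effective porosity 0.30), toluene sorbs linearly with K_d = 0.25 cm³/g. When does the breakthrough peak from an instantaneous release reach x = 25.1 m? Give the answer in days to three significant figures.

111 days

Retardation factor R = 1 + ρ_b·K_d/n = 1 + 1.69 × 0.25/0.30 = 2.408.
Sorption retards both mechanisms: v_R = v/R = 0.2218 m/day, D_R = D/R = 0.1117 m²/day.
Peak time from v_R²t² + 2D_R t − x² = 0: t = (√(D_R² + v_R²x²) − D_R)/v_R².
√(D_R² + v_R²x²) = √(0.1117² + 0.2218² × 25.1²) = 5.568; v_R² = 0.04920.
t = (5.568 − 0.1117)/0.04920 = 111 days.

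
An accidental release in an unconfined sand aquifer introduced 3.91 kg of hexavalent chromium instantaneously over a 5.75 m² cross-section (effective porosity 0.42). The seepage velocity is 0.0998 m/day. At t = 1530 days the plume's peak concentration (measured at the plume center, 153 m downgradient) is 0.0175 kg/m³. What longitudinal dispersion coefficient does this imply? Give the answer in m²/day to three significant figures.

At the plume center C_max = M/(n_e·A·√(4πDt)), so D = M²/(4πt·(n_e·A·C_max)²).
n_e·A·C_max = 0.42 × 5.75 × 0.0175 = 0.04226 kg/m.
D = 3.91²/(4π × 1530 × 0.04226²) = 0.445 m²/day.

0.445 m²/day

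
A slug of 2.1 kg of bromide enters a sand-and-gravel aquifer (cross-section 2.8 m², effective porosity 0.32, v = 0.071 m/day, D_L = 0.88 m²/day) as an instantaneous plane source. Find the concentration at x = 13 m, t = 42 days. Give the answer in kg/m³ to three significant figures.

0.0552 kg/m³

For an instantaneous plane source, C(x,t) = M/(n_e·A·√(4πDt)) · exp(−(x−vt)²/(4Dt)), with n_e·A the pore (flow) area.
Plume center vt = 0.071 × 42 = 2.982 m, so the well at 13 m is 10.018 m downgradient of the peak.
√(4πDt) = 21.55 m, giving peak height M/(n_e·A·√(4πDt)) = 2.1/(0.32 × 2.8 × 21.55) = 0.1088 kg/m³.
(x−vt)²/(4Dt) = (10.018)²/(4 × 0.88 × 42) = 0.6788; exp(−0.6788) = 0.5072.
C = 0.1088 × 0.5072 = 0.0552 kg/m³.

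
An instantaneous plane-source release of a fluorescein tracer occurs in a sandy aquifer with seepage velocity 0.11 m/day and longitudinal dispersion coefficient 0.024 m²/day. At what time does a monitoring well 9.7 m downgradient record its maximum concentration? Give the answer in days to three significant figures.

86.2 days

For the 1D instantaneous-source solution, setting ∂C/∂t = 0 at fixed x gives v²t² + 2Dt − x² = 0, so t = (√(D² + v²x²) − D)/v².
√(D² + v²x²) = √(0.024² + 0.11² × 9.7²) = 1.067; v² = 0.0121.
t = (1.067 − 0.024)/0.0121 = 86.2 days (vs. the pure-advection estimate x/v = 88.2 d).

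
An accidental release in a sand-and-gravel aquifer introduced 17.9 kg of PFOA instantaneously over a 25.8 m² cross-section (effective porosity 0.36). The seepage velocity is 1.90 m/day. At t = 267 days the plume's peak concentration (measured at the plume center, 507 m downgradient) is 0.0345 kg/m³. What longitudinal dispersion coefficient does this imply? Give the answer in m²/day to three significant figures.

0.930 m²/day

At the plume center C_max = M/(n_e·A·√(4πDt)), so D = M²/(4πt·(n_e·A·C_max)²).
n_e·A·C_max = 0.36 × 25.8 × 0.0345 = 0.3204 kg/m.
D = 17.9²/(4π × 267 × 0.3204²) = 0.930 m²/day.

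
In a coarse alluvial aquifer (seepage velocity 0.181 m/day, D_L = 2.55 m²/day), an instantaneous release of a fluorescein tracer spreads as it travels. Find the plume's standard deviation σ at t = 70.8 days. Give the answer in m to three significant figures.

19.0 m

Dispersive spreading gives a Gaussian with σ² = 2Dt; advection only shifts the center.
σ = √(2 × 2.55 × 70.8) = 19.0 m.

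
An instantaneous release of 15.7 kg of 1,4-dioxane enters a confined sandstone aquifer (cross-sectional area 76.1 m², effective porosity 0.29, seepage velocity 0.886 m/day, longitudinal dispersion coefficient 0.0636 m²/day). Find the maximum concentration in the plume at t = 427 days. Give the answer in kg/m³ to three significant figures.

0.0385 kg/m³

The peak of an instantaneous 1D plume sits at x = vt; there the Gaussian factor is 1 and C_max = M/(n_e·A·√(4πDt)), where n_e·A is the pore area the mass is dissolved in.
√(4πDt) = √(4π × 0.0636 × 427) = 18.47 m, so C_max = 15.7/(0.29 × 76.1 × 18.47) = 0.0385 kg/m³.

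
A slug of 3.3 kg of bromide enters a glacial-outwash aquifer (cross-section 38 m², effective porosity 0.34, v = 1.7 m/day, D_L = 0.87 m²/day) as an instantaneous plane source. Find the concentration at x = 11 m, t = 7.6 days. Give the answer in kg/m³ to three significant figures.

0.0244 kg/m³

For an instantaneous plane source, C(x,t) = M/(n_e·A·√(4πDt)) · exp(−(x−vt)²/(4Dt)), with n_e·A the pore (flow) area.
Plume center vt = 1.7 × 7.6 = 12.92 m, so the well at 11 m is 1.92 m upgradient of the peak.
√(4πDt) = 9.115 m, giving peak height M/(n_e·A·√(4πDt)) = 3.3/(0.34 × 38 × 9.115) = 0.02802 kg/m³.
(x−vt)²/(4Dt) = (-1.92)²/(4 × 0.87 × 7.6) = 0.1394; exp(−0.1394) = 0.8699.
C = 0.02802 × 0.8699 = 0.0244 kg/m³.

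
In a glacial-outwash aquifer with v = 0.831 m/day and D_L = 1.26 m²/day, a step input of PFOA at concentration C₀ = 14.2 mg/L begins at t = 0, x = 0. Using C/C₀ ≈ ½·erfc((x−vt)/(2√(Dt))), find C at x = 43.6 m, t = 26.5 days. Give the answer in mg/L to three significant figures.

0.0588 mg/L

For a continuous step input, C/C₀ ≈ ½·erfc((x−vt)/(2√(Dt))).
vt = 0.831 × 26.5 = 22.0215 m and 2√(Dt) = 2√(1.26 × 26.5) = 11.56 m.
Argument (x−vt)/(2√(Dt)) = (43.6 − 22.0215)/11.56 = 1.867; ½·erfc(1.867) = 0.004141.
C = 14.2 × 0.004141 = 0.0588 mg/L.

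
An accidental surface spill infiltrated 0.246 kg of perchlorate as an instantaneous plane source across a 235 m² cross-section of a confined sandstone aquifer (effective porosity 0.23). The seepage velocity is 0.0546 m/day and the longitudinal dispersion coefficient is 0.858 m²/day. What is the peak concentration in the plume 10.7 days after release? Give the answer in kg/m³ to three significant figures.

0.000424 kg/m³

The peak of an instantaneous 1D plume sits at x = vt; there the Gaussian factor is 1 and C_max = M/(n_e·A·√(4πDt)), where n_e·A is the pore area the mass is dissolved in.
√(4πDt) = √(4π × 0.858 × 10.7) = 10.74 m, so C_max = 0.246/(0.23 × 235 × 10.74) = 0.000424 kg/m³.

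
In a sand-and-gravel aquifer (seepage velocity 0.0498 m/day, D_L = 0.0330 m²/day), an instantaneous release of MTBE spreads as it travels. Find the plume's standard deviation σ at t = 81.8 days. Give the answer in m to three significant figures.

Dispersive spreading gives a Gaussian with σ² = 2Dt; advection only shifts the center.
σ = √(2 × 0.0330 × 81.8) = 2.32 m.

2.32 m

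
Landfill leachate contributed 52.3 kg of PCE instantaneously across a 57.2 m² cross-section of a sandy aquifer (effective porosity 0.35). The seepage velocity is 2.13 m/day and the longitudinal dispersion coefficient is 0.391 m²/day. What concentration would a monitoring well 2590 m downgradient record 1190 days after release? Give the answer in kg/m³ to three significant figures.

0.00661 kg/m³

For an instantaneous plane source, C(x,t) = M/(n_e·A·√(4πDt)) · exp(−(x−vt)²/(4Dt)), with n_e·A the pore (flow) area.
Plume center vt = 2.13 × 1190 = 2534.7 m, so the well at 2590 m is 55.3 m downgradient of the peak.
√(4πDt) = 76.47 m, giving peak height M/(n_e·A·√(4πDt)) = 52.3/(0.35 × 57.2 × 76.47) = 0.03416 kg/m³.
(x−vt)²/(4Dt) = (55.3)²/(4 × 0.391 × 1190) = 1.643; exp(−1.643) = 0.1934.
C = 0.03416 × 0.1934 = 0.00661 kg/m³.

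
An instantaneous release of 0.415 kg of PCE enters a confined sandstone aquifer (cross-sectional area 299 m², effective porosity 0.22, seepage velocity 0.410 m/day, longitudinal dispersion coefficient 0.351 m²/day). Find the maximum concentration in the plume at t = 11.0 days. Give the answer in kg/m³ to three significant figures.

0.000906 kg/m³

The peak of an instantaneous 1D plume sits at x = vt; there the Gaussian factor is 1 and C_max = M/(n_e·A·√(4πDt)), where n_e·A is the pore area the mass is dissolved in.
√(4πDt) = √(4π × 0.351 × 11.0) = 6.966 m, so C_max = 0.415/(0.22 × 299 × 6.966) = 0.000906 kg/m³.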